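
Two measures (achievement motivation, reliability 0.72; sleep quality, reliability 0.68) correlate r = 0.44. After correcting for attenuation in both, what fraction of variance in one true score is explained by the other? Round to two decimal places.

0.40

Disattenuated r = 0.44 / √(0.72 × 0.68) = 0.44 / 0.6997 = 0.6288.
Shared true-score variance = 0.6288² = 0.3954 ≈ 0.40.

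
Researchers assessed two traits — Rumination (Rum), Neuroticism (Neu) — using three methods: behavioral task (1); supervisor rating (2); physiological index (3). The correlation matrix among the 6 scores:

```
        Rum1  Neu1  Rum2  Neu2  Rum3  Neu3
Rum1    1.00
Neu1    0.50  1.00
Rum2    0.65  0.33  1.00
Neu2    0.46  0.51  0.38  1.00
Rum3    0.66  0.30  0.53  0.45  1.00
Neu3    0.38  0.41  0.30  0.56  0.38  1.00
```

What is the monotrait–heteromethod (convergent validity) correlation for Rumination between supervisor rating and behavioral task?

Same trait (Rum), different methods: r(Rum2, Rum1) = 0.65.

0.65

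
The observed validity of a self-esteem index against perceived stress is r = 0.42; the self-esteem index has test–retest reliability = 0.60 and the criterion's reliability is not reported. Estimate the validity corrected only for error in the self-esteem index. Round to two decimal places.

Single correction: r_c = r_obs / √r_xx = 0.42 / √0.60 = 0.42 / 0.7746 ≈ 0.54.

0.54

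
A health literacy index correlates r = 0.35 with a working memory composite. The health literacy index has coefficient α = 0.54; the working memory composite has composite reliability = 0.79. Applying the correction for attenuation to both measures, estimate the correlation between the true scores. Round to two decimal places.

0.54

r_true = r_obs / √(r_xx · r_yy) = 0.35 / √(0.54 × 0.79) = 0.35 / √0.4266 = 0.35 / 0.6531 ≈ 0.54.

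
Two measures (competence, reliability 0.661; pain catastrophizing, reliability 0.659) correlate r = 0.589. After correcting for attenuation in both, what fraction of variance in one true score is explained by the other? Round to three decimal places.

Disattenuated r = 0.589 / √(0.661 × 0.659) = 0.589 / 0.6600 = 0.8924.
Shared true-score variance = 0.8924² = 0.7964 ≈ 0.796.

0.796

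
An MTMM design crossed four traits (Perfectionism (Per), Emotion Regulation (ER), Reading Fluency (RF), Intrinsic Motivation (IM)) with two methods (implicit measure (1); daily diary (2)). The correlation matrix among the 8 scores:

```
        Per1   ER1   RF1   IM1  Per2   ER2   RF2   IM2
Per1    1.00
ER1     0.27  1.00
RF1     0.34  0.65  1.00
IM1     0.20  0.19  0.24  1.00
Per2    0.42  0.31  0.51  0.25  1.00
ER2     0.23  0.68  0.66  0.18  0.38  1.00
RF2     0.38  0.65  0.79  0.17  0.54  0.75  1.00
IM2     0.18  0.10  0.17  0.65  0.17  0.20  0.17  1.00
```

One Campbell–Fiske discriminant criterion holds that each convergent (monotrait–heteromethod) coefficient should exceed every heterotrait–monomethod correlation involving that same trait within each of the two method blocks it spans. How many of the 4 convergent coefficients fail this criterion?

2

Checking each validity diagonal entry against its comparison values:
Per (methods 1·2): 0.42 vs {0.27, 0.38, 0.34, 0.54, 0.20, 0.17} → fail.
ER (methods 1·2): 0.68 vs {0.27, 0.38, 0.65, 0.75, 0.19, 0.20} → fail.
RF (methods 1·2): 0.79 vs {0.34, 0.54, 0.65, 0.75, 0.24, 0.17} → pass.
IM (methods 1·2): 0.65 vs {0.20, 0.17, 0.19, 0.20, 0.24, 0.17} → pass.
2 of 4 fail.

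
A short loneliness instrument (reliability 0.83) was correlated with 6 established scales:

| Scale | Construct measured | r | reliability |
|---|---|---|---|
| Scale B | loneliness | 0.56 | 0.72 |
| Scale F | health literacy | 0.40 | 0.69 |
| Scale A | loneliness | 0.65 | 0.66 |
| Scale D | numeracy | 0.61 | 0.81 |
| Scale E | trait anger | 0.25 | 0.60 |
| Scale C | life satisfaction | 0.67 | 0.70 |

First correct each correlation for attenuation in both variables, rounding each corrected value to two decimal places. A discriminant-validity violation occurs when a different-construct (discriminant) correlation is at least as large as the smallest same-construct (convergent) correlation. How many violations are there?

2

Disattenuated r (r / √(r_scale · r_new)):
  Scale B (conv): 0.56 / √(0.72·0.83) = 0.72
  Scale F (disc): 0.40 / √(0.69·0.83) = 0.53
  Scale A (conv): 0.65 / √(0.66·0.83) = 0.88
  Scale D (disc): 0.61 / √(0.81·0.83) = 0.74
  Scale E (disc): 0.25 / √(0.60·0.83) = 0.35
  Scale C (disc): 0.67 / √(0.70·0.83) = 0.88
Smallest convergent = 0.72. Discriminant values: 0.53, 0.74, 0.35, 0.88; count ≥ 0.72 → 2.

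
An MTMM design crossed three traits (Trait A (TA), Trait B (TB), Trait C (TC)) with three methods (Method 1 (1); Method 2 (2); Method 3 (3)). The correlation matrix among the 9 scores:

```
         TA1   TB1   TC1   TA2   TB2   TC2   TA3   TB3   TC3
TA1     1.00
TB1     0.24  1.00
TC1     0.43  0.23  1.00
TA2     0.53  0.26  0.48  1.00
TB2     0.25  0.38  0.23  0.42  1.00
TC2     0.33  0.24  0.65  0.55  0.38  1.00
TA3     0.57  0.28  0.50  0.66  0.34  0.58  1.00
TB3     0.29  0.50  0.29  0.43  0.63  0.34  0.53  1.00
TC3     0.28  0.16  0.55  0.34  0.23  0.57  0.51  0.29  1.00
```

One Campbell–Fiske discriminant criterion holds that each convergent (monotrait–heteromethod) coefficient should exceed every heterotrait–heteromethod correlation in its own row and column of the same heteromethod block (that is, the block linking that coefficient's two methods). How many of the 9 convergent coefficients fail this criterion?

Each convergent coefficient versus the relevant comparison correlations:
TA (methods 1·2): 0.53 vs {0.25, 0.26, 0.33, 0.48} → pass.
TA (methods 1·3): 0.57 vs {0.29, 0.28, 0.28, 0.50} → pass.
TA (methods 2·3): 0.66 vs {0.43, 0.34, 0.34, 0.58} → pass.
TB (methods 1·2): 0.38 vs {0.26, 0.25, 0.24, 0.23} → pass.
TB (methods 1·3): 0.50 vs {0.28, 0.29, 0.16, 0.29} → pass.
TB (methods 2·3): 0.63 vs {0.34, 0.43, 0.23, 0.34} → pass.
TC (methods 1·2): 0.65 vs {0.48, 0.33, 0.23, 0.24} → pass.
TC (methods 1·3): 0.55 vs {0.50, 0.28, 0.29, 0.16} → pass.
TC (methods 2·3): 0.57 vs {0.58, 0.34, 0.34, 0.23} → fail.
1 of 9 fail.

1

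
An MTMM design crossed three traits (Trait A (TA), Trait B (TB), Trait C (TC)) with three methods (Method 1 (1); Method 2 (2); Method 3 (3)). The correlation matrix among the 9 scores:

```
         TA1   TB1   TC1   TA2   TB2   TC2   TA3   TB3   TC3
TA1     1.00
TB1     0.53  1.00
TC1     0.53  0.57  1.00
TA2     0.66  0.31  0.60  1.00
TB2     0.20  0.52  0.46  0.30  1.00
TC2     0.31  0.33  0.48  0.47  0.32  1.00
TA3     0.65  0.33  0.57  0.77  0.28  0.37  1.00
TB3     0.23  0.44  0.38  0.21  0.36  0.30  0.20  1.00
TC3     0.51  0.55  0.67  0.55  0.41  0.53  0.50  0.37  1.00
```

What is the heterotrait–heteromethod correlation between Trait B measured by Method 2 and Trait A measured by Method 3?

0.28

Different traits and methods: r(TB2, TA3) = 0.28.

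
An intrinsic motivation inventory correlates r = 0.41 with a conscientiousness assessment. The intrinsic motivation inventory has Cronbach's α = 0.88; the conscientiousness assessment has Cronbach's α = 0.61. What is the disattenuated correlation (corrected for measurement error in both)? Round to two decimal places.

0.56

r_true = r_obs / √(r_xx · r_yy) = 0.41 / √(0.88 × 0.61) = 0.41 / √0.5368 = 0.41 / 0.7327 ≈ 0.56.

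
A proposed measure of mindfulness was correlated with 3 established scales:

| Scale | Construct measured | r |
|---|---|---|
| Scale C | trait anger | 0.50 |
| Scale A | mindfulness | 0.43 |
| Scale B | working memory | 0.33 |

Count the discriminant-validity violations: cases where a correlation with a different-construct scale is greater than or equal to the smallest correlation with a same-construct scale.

Convergent (same construct = mindfulness): Scale A.
Smallest convergent = 0.43. Discriminant values: 0.50, 0.33; count ≥ 0.43 → 1.

1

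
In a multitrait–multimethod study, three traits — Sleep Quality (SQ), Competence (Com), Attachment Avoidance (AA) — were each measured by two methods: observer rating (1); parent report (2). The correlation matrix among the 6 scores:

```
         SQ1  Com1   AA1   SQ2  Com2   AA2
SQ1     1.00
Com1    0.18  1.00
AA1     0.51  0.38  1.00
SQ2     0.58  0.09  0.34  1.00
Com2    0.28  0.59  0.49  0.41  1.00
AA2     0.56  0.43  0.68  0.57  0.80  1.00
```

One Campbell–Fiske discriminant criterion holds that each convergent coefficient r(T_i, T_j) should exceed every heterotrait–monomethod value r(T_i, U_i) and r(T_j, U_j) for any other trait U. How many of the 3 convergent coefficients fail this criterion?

Checking each validity diagonal entry against its comparison values:
SQ (methods 1·2): 0.58 vs {0.18, 0.41, 0.51, 0.57} → pass.
Com (methods 1·2): 0.59 vs {0.18, 0.41, 0.38, 0.80} → fail.
AA (methods 1·2): 0.68 vs {0.51, 0.57, 0.38, 0.80} → fail.
2 of 3 fail.

2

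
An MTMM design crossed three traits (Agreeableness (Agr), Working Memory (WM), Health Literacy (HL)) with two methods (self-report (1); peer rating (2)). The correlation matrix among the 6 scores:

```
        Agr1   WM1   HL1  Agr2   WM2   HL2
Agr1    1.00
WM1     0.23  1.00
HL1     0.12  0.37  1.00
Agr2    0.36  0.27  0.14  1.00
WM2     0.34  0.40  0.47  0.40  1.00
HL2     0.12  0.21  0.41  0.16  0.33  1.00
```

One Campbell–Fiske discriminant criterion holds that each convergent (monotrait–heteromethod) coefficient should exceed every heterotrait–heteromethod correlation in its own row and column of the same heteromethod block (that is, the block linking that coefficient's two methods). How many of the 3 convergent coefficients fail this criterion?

Convergent coefficients and their comparison sets:
Agr (methods 1·2): 0.36 vs {0.34, 0.27, 0.12, 0.14} → pass.
WM (methods 1·2): 0.40 vs {0.27, 0.34, 0.21, 0.47} → fail.
HL (methods 1·2): 0.41 vs {0.14, 0.12, 0.47, 0.21} → fail.
2 of 3 fail.

2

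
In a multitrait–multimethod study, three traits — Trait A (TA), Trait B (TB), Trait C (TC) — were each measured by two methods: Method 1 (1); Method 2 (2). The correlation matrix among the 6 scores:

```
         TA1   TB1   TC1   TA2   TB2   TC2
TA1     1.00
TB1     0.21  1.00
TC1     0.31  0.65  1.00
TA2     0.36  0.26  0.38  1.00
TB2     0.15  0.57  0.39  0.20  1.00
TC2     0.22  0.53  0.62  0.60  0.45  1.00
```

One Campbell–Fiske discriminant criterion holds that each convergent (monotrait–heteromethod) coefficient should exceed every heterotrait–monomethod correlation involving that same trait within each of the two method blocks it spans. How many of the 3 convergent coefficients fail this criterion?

Each convergent coefficient versus the relevant comparison correlations:
TA (methods 1·2): 0.36 vs {0.21, 0.20, 0.31, 0.60} → fail.
TB (methods 1·2): 0.57 vs {0.21, 0.20, 0.65, 0.45} → fail.
TC (methods 1·2): 0.62 vs {0.31, 0.60, 0.65, 0.45} → fail.
3 of 3 fail.

3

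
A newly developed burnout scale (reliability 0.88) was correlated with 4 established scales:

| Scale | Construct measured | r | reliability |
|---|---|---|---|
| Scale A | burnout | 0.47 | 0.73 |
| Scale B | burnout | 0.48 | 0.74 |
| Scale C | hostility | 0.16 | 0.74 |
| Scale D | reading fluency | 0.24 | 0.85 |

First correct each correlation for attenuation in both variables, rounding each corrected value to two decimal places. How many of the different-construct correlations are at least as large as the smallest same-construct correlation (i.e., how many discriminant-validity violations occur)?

0

Disattenuated r (r / √(r_scale · r_new)):
  Scale A (conv): 0.47 / √(0.73·0.88) = 0.59
  Scale B (conv): 0.48 / √(0.74·0.88) = 0.59
  Scale C (disc): 0.16 / √(0.74·0.88) = 0.20
  Scale D (disc): 0.24 / √(0.85·0.88) = 0.28
Smallest convergent = 0.59. Discriminant values: 0.20, 0.28; count ≥ 0.59 → 0.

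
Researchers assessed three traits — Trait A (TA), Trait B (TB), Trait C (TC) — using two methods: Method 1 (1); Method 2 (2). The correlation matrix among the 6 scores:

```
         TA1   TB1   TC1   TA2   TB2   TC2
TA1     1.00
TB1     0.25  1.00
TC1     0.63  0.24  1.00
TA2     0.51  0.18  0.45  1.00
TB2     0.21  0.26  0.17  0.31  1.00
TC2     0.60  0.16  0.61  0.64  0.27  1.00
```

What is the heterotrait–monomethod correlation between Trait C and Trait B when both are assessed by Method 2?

Different traits, same method: r(TC2, TB2) = 0.27.

0.27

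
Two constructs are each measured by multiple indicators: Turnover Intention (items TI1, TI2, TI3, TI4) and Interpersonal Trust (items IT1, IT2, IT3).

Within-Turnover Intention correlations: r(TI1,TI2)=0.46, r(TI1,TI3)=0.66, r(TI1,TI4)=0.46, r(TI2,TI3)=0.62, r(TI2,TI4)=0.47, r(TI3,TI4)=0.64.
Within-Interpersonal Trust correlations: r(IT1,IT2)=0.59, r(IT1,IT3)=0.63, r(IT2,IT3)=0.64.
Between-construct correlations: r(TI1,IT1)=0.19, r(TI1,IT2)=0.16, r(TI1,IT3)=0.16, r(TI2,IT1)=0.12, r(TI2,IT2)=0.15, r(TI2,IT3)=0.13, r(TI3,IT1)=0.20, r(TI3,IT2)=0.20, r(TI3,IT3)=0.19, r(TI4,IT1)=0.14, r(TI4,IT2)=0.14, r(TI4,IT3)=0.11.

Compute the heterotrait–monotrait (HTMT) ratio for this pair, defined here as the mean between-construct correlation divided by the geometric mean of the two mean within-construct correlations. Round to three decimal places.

0.269

Mean heterotrait r = 1.89/12 = 0.1575.
Mean within-TI = 3.31/6 = 0.5517; mean within-IT = 1.86/3 = 0.6200.
Geometric mean = √(0.5517 × 0.6200) = 0.5849.
HTMT = 0.1575 / 0.5849 = 0.269.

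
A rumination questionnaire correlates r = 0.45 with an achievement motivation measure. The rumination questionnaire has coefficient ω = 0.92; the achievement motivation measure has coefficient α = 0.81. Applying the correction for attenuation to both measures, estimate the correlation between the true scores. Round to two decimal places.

0.52

r_true = r_obs / √(r_xx · r_yy) = 0.45 / √(0.92 × 0.81) = 0.45 / √0.7452 = 0.45 / 0.8632 ≈ 0.52.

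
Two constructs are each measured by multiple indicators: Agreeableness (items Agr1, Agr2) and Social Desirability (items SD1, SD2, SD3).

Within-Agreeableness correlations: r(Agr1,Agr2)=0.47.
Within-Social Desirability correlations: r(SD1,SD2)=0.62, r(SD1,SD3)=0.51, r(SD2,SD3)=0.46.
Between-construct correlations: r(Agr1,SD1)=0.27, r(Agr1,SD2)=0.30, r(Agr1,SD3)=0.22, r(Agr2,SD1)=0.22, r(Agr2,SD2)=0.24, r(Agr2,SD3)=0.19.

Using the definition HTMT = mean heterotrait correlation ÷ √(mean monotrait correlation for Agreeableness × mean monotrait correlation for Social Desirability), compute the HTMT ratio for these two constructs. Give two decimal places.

Mean between = 1.44/6 = 0.2400.
Mean within-Agr = 0.47/1 = 0.4700; mean within-SD = 1.59/3 = 0.5300.
Geometric mean = √(0.4700 × 0.5300) = 0.4991.
HTMT = 0.2400 / 0.4991 = 0.48.

0.48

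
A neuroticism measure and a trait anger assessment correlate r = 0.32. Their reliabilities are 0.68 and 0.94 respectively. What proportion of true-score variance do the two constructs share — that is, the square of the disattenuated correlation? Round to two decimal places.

Disattenuated r = 0.32 / √(0.68 × 0.94) = 0.32 / 0.7995 = 0.4003.
Shared true-score variance = 0.4003² = 0.1602 ≈ 0.16.

0.16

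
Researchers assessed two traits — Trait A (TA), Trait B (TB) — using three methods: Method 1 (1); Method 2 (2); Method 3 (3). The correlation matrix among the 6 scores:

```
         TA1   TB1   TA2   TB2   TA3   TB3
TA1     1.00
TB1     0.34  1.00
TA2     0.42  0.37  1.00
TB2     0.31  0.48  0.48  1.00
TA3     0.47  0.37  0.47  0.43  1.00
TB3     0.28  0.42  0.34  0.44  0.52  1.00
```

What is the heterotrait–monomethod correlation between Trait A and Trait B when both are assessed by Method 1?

Different traits, same method: r(TA1, TB1) = 0.34.

0.34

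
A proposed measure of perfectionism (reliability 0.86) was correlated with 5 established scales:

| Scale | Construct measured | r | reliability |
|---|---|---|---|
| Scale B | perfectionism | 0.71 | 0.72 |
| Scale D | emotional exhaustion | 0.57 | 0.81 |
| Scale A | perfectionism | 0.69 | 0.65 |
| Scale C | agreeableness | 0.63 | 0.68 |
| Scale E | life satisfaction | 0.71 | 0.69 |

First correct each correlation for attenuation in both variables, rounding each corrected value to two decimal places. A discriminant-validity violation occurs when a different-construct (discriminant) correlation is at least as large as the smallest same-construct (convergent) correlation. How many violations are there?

Disattenuated r (r / √(r_scale · r_new)):
  Scale B (conv): 0.71 / √(0.72·0.86) = 0.90
  Scale D (disc): 0.57 / √(0.81·0.86) = 0.68
  Scale A (conv): 0.69 / √(0.65·0.86) = 0.92
  Scale C (disc): 0.63 / √(0.68·0.86) = 0.82
  Scale E (disc): 0.71 / √(0.69·0.86) = 0.92
Smallest convergent = 0.90. Discriminant values: 0.68, 0.82, 0.92; count ≥ 0.90 → 1.

1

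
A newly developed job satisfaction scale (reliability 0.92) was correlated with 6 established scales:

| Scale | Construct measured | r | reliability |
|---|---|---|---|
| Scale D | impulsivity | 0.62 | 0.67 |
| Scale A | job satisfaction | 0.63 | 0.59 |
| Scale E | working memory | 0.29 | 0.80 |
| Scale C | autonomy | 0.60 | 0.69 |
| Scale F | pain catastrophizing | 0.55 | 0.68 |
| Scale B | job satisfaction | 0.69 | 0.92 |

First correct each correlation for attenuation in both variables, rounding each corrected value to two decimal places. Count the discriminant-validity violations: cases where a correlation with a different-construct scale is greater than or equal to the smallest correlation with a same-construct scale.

2

Disattenuated r (r / √(r_scale · r_new)):
  Scale D (disc): 0.62 / √(0.67·0.92) = 0.79
  Scale A (conv): 0.63 / √(0.59·0.92) = 0.86
  Scale E (disc): 0.29 / √(0.80·0.92) = 0.34
  Scale C (disc): 0.60 / √(0.69·0.92) = 0.75
  Scale F (disc): 0.55 / √(0.68·0.92) = 0.70
  Scale B (conv): 0.69 / √(0.92·0.92) = 0.75
Smallest convergent = 0.75. Discriminant values: 0.79, 0.34, 0.75, 0.70; count ≥ 0.75 → 2.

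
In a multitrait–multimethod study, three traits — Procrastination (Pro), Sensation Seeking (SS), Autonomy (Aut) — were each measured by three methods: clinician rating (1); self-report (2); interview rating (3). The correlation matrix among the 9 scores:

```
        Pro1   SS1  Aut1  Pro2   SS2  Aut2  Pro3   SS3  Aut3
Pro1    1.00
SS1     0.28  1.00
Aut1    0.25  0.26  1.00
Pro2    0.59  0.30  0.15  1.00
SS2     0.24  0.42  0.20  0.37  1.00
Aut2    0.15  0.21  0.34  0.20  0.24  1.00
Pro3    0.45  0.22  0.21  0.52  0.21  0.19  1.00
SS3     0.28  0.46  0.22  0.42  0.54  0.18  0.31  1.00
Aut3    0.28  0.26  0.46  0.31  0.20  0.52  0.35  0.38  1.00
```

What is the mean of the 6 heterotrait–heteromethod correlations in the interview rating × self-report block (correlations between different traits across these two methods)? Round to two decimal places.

0.25

HTHM values (method 3 × method 2): 0.21, 0.19, 0.42, 0.18, 0.31, 0.20; mean = 1.51/6 = 0.25.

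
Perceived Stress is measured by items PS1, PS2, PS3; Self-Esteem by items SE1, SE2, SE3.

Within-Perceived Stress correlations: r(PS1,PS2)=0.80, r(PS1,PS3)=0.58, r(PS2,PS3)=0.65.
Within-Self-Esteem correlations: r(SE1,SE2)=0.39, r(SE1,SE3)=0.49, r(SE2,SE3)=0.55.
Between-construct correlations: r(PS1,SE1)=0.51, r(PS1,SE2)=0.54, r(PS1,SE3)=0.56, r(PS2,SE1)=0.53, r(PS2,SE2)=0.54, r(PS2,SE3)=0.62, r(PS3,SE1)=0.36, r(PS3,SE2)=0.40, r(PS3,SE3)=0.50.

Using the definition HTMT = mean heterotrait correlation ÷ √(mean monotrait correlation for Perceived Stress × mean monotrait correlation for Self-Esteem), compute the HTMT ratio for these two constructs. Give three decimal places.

Mean heterotrait r = 4.56/9 = 0.5067.
Mean within-PS = 2.03/3 = 0.6767; mean within-SE = 1.43/3 = 0.4767.
Geometric mean = √(0.6767 × 0.4767) = 0.5680.
HTMT = 0.5067 / 0.5680 = 0.892.

0.892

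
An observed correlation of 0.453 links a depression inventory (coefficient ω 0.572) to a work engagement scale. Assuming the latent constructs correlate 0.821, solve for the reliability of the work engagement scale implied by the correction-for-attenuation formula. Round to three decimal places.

0.532

r_true = r_obs / √(r_xx · r_yy) ⇒ 0.821 = 0.453 / √(0.572 · r_yy).
√(0.572 · r_yy) = 0.453 / 0.821 = 0.5518; 0.572 · r_yy = 0.3045; r_yy = 0.3045 / 0.572 ≈ 0.532.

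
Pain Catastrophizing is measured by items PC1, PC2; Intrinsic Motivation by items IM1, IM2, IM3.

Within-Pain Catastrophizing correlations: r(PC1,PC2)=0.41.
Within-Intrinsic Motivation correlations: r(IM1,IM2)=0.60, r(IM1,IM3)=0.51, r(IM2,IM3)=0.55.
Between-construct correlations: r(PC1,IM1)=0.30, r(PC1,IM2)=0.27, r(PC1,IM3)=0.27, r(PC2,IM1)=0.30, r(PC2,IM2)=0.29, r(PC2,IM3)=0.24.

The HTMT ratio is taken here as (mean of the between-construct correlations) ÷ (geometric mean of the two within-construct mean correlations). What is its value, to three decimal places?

Mean heterotrait r = 1.67/6 = 0.2783.
Mean within-PC = 0.41/1 = 0.4100; mean within-IM = 1.66/3 = 0.5533.
Geometric mean = √(0.4100 × 0.5533) = 0.4763.
HTMT = 0.2783 / 0.4763 = 0.584.

0.584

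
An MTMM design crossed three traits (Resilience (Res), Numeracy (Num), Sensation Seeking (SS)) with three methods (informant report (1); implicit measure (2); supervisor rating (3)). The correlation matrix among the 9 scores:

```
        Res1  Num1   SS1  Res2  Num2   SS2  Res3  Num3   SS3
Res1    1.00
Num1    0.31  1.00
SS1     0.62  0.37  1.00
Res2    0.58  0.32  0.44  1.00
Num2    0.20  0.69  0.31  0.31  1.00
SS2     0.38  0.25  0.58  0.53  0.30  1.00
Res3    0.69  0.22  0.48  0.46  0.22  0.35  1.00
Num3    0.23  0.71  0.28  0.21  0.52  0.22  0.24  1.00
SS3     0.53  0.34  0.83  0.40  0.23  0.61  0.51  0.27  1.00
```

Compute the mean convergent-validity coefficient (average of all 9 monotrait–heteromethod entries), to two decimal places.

Convergent values: 0.58, 0.69, 0.46, 0.69, 0.71, 0.52, 0.58, 0.83, 0.61; mean = 5.67/9 = 0.63.

0.63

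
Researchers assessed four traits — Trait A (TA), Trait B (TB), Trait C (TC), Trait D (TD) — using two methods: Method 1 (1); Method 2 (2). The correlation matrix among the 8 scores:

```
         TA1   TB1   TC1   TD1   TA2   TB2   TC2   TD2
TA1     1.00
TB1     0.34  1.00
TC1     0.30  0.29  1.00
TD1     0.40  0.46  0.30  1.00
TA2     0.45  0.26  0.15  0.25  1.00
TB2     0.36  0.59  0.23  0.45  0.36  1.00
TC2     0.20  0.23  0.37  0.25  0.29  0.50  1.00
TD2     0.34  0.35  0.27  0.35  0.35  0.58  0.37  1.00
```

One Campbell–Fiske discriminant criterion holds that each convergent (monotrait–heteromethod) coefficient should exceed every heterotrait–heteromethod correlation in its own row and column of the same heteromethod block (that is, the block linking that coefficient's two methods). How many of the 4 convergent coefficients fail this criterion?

1

Each convergent coefficient versus the relevant comparison correlations:
TA (methods 1·2): 0.45 vs {0.36, 0.26, 0.20, 0.15, 0.34, 0.25} → pass.
TB (methods 1·2): 0.59 vs {0.26, 0.36, 0.23, 0.23, 0.35, 0.45} → pass.
TC (methods 1·2): 0.37 vs {0.15, 0.20, 0.23, 0.23, 0.27, 0.25} → pass.
TD (methods 1·2): 0.35 vs {0.25, 0.34, 0.45, 0.35, 0.25, 0.27} → fail.
1 of 4 fail.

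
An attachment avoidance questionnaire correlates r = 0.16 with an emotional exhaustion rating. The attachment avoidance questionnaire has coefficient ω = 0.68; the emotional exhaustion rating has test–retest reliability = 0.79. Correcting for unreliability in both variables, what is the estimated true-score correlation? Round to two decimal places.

r_true = r_obs / √(r_xx · r_yy) = 0.16 / √(0.68 × 0.79) = 0.16 / √0.5372 = 0.16 / 0.7329 ≈ 0.22.

0.22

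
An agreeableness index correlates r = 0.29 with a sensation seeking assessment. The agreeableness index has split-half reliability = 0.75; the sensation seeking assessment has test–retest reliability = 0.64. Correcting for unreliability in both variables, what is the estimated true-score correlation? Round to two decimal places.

r_true = r_obs / √(r_xx · r_yy) = 0.29 / √(0.75 × 0.64) = 0.29 / √0.4800 = 0.29 / 0.6928 ≈ 0.42.

0.42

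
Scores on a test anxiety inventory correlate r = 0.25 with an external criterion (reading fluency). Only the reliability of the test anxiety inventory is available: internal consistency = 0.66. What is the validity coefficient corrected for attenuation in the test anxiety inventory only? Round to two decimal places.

Single correction: r_c = r_obs / √r_xx = 0.25 / √0.66 = 0.25 / 0.8124 ≈ 0.31.

0.31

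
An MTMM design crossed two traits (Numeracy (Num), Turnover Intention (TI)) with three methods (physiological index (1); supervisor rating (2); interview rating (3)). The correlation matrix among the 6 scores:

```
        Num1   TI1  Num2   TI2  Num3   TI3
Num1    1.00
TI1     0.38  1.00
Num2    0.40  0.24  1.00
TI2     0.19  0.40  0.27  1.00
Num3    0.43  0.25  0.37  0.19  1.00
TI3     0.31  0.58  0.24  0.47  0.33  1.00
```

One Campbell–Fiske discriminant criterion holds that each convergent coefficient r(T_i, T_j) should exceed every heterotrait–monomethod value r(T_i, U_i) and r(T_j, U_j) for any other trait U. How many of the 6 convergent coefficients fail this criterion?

Each convergent coefficient versus the relevant comparison correlations:
Num (methods 1·2): 0.40 vs {0.38, 0.27} → pass.
Num (methods 1·3): 0.43 vs {0.38, 0.33} → pass.
Num (methods 2·3): 0.37 vs {0.27, 0.33} → pass.
TI (methods 1·2): 0.40 vs {0.38, 0.27} → pass.
TI (methods 1·3): 0.58 vs {0.38, 0.33} → pass.
TI (methods 2·3): 0.47 vs {0.27, 0.33} → pass.
0 of 6 fail.

0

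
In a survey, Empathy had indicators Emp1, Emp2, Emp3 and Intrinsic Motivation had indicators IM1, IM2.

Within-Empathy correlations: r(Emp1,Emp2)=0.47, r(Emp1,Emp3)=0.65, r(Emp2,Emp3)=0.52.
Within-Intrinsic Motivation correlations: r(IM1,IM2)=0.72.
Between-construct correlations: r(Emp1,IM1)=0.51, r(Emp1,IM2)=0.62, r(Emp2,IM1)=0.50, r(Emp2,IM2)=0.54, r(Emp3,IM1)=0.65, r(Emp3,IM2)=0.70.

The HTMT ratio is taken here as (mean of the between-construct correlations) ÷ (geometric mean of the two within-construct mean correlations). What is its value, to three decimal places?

Mean heterotrait r = 3.52/6 = 0.5867.
Mean within-Emp = 1.64/3 = 0.5467; mean within-IM = 0.72/1 = 0.7200.
Geometric mean = √(0.5467 × 0.7200) = 0.6274.
HTMT = 0.5867 / 0.6274 = 0.935.

0.935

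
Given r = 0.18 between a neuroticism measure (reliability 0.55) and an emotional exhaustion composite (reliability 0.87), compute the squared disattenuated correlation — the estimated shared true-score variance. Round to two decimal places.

0.07

Disattenuated r = 0.18 / √(0.55 × 0.87) = 0.18 / 0.6917 = 0.2602.
Shared true-score variance = 0.2602² = 0.0677 ≈ 0.07.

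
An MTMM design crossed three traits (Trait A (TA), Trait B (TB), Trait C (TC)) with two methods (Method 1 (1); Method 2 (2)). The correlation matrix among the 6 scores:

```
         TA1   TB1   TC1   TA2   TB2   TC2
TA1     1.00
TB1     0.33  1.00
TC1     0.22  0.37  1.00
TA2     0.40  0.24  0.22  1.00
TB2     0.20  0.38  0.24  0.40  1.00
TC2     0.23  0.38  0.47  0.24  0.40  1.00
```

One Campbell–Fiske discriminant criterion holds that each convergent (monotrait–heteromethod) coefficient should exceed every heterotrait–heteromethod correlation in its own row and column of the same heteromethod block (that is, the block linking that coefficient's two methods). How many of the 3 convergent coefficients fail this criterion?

Each convergent coefficient versus the relevant comparison correlations:
TA (methods 1·2): 0.40 vs {0.20, 0.24, 0.23, 0.22} → pass.
TB (methods 1·2): 0.38 vs {0.24, 0.20, 0.38, 0.24} → fail.
TC (methods 1·2): 0.47 vs {0.22, 0.23, 0.24, 0.38} → pass.
1 of 3 fail.

1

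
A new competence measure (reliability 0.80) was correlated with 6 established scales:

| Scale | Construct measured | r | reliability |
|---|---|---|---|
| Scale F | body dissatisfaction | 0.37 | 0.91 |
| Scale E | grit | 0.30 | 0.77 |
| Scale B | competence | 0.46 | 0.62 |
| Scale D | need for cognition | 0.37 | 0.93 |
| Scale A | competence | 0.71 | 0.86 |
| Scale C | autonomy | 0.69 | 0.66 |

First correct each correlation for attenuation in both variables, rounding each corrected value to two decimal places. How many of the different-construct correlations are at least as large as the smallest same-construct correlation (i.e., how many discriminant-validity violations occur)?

1

Disattenuated r (r / √(r_scale · r_new)):
  Scale F (disc): 0.37 / √(0.91·0.80) = 0.43
  Scale E (disc): 0.30 / √(0.77·0.80) = 0.38
  Scale B (conv): 0.46 / √(0.62·0.80) = 0.65
  Scale D (disc): 0.37 / √(0.93·0.80) = 0.43
  Scale A (conv): 0.71 / √(0.86·0.80) = 0.86
  Scale C (disc): 0.69 / √(0.66·0.80) = 0.95
Smallest convergent = 0.65. Discriminant values: 0.43, 0.38, 0.43, 0.95; count ≥ 0.65 → 1.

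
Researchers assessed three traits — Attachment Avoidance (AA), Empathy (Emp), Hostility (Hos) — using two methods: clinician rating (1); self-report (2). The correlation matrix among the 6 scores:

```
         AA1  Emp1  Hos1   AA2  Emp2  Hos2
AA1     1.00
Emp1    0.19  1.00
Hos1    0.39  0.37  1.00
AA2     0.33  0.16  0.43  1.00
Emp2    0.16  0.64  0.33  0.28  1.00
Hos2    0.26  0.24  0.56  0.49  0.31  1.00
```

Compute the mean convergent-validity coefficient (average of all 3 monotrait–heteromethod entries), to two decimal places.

0.51

Convergent values: 0.33, 0.64, 0.56; mean = 1.53/3 = 0.51.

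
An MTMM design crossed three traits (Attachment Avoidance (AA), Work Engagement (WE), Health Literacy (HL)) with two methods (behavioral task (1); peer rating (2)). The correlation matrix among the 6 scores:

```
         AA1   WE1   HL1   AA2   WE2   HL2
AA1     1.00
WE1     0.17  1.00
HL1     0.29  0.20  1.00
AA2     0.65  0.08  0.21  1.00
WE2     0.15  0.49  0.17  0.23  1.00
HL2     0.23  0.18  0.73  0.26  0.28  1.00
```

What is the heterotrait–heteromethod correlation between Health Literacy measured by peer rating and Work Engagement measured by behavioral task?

0.18

Different traits and methods: r(HL2, WE1) = 0.18.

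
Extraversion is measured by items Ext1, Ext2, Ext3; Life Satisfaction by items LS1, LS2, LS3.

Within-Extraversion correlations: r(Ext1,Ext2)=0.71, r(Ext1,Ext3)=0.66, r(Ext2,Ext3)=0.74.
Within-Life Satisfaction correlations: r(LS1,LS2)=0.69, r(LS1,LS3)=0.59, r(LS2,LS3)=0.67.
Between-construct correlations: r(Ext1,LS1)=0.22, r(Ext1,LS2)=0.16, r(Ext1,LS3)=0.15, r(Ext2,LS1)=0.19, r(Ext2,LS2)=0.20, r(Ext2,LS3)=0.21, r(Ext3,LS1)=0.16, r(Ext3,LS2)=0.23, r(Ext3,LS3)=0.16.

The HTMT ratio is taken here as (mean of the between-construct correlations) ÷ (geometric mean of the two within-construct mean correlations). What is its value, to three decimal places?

Mean between = 1.68/9 = 0.1867.
Mean within-Ext = 2.11/3 = 0.7033; mean within-LS = 1.95/3 = 0.6500.
Geometric mean = √(0.7033 × 0.6500) = 0.6761.
HTMT = 0.1867 / 0.6761 = 0.276.

0.276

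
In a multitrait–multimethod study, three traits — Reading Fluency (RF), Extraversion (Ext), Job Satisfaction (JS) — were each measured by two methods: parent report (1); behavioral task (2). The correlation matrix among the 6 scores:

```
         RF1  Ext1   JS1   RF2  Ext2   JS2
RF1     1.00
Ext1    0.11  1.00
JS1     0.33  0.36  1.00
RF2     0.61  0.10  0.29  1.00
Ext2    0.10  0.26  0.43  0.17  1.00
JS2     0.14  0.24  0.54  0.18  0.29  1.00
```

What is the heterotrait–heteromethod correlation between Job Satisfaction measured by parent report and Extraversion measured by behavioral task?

0.43

Different traits and methods: r(JS1, Ext2) = 0.43.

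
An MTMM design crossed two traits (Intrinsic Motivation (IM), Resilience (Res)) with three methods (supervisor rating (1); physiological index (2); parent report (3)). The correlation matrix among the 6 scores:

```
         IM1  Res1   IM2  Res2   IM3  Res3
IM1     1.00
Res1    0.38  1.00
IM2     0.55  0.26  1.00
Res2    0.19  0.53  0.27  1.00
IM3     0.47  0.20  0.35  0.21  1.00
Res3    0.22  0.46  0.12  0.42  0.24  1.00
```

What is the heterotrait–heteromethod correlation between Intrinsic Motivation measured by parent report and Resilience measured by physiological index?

Different traits and methods: r(IM3, Res2) = 0.21.

0.21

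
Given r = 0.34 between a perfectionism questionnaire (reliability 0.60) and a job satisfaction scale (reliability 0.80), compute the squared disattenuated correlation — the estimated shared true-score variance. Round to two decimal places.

Disattenuated r = 0.34 / √(0.60 × 0.80) = 0.34 / 0.6928 = 0.4908.
Shared true-score variance = 0.4908² = 0.2409 ≈ 0.24.

0.24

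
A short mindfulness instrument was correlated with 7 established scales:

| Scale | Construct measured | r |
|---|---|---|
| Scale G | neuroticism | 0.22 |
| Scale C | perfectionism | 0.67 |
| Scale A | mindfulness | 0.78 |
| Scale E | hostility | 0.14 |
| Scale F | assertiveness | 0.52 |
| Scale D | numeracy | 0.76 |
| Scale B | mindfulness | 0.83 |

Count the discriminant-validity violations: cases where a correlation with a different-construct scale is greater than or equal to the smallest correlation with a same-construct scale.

Convergent (same construct = mindfulness): Scale A, Scale B.
Smallest convergent = 0.78. Discriminant values: 0.22, 0.67, 0.14, 0.52, 0.76; count ≥ 0.78 → 0.

0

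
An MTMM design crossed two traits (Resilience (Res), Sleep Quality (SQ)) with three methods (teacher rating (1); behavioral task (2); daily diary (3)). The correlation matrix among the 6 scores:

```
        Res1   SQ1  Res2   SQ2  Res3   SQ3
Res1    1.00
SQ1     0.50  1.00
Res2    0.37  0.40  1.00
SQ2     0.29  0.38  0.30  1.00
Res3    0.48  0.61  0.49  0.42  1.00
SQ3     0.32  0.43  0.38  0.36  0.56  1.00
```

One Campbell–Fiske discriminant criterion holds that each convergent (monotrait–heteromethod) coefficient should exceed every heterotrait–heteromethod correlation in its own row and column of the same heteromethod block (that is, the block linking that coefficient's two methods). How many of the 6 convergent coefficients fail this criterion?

5

Each convergent coefficient versus the relevant comparison correlations:
Res (methods 1·2): 0.37 vs {0.29, 0.40} → fail.
Res (methods 1·3): 0.48 vs {0.32, 0.61} → fail.
Res (methods 2·3): 0.49 vs {0.38, 0.42} → pass.
SQ (methods 1·2): 0.38 vs {0.40, 0.29} → fail.
SQ (methods 1·3): 0.43 vs {0.61, 0.32} → fail.
SQ (methods 2·3): 0.36 vs {0.42, 0.38} → fail.
5 of 6 fail.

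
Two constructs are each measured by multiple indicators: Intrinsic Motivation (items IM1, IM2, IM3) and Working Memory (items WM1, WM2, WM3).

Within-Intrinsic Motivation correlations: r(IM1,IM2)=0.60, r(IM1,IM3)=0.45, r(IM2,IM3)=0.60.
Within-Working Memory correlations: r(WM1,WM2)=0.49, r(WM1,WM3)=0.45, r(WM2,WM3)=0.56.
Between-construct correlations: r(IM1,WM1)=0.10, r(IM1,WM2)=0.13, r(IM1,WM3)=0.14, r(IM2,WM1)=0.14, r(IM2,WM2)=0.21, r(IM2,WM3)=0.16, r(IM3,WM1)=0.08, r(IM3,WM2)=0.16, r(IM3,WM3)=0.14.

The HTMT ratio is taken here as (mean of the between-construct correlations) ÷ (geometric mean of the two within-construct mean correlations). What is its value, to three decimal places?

0.267

Mean heterotrait r = 1.26/9 = 0.1400.
Mean within-IM = 1.65/3 = 0.5500; mean within-WM = 1.50/3 = 0.5000.
Geometric mean = √(0.5500 × 0.5000) = 0.5244.
HTMT = 0.1400 / 0.5244 = 0.267.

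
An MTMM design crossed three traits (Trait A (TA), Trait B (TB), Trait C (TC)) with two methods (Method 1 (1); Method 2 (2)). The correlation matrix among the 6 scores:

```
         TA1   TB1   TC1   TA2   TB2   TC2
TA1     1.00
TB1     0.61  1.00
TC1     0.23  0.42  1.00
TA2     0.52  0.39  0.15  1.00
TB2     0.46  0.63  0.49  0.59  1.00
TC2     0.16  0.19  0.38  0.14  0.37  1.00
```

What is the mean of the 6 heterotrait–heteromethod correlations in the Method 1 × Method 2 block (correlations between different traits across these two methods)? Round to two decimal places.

0.31

HTHM values (method 1 × method 2): 0.46, 0.16, 0.39, 0.19, 0.15, 0.49; mean = 1.84/6 = 0.31.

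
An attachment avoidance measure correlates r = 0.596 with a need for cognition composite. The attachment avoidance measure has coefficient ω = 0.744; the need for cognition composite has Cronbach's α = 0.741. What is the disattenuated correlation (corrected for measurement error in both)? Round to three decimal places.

r_true = r_obs / √(r_xx · r_yy) = 0.596 / √(0.744 × 0.741) = 0.596 / √0.551304 = 0.596 / 0.7425 ≈ 0.803.

0.803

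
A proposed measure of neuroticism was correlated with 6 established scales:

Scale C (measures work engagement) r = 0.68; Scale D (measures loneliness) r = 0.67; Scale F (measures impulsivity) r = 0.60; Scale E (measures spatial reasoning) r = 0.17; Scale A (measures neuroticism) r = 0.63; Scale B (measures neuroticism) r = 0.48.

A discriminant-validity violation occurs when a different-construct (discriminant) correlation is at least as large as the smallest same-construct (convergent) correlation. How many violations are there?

3

Convergent (same construct = neuroticism): Scale A, Scale B.
Smallest convergent = 0.48. Discriminant values: 0.68, 0.67, 0.60, 0.17; count ≥ 0.48 → 3.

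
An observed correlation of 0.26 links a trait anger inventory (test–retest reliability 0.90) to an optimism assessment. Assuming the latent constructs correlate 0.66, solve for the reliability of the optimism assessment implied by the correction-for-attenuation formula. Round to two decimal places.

r_true = r_obs / √(r_xx · r_yy) ⇒ 0.66 = 0.26 / √(0.90 · r_yy).
√(0.90 · r_yy) = 0.26 / 0.66 = 0.3939; 0.90 · r_yy = 0.1552; r_yy = 0.1552 / 0.90 ≈ 0.17.

0.17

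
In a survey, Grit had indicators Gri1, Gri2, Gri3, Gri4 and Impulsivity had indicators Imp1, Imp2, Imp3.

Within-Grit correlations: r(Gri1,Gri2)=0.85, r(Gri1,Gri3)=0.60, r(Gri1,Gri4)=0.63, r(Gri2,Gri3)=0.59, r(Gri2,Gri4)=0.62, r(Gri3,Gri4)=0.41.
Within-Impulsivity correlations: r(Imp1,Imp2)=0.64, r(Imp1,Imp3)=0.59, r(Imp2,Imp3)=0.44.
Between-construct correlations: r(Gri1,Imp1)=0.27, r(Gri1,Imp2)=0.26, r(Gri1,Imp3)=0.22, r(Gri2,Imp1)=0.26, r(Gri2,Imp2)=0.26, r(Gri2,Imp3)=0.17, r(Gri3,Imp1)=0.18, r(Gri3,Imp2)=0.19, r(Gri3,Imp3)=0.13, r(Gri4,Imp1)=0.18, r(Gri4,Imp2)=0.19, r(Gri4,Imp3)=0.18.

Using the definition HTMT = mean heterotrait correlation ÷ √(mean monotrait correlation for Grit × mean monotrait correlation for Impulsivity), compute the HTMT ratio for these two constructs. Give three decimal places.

Between-construct mean = 2.49/12 = 0.2075.
Mean within-Gri = 3.70/6 = 0.6167; mean within-Imp = 1.67/3 = 0.5567.
Geometric mean = √(0.6167 × 0.5567) = 0.5859.
HTMT = 0.2075 / 0.5859 = 0.354.

0.354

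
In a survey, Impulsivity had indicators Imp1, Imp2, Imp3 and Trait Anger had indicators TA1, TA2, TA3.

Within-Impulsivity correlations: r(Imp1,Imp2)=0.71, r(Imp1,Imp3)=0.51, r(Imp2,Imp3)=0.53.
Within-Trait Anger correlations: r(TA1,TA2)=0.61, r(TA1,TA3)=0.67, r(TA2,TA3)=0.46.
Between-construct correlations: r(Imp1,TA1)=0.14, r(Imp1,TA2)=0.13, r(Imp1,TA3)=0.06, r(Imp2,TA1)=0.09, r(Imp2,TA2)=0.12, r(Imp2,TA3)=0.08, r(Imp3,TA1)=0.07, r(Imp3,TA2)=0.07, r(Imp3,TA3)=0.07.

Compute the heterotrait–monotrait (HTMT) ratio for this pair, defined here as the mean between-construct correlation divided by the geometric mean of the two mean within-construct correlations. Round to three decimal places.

Mean between = 0.83/9 = 0.0922.
Mean within-Imp = 1.75/3 = 0.5833; mean within-TA = 1.74/3 = 0.5800.
Geometric mean = √(0.5833 × 0.5800) = 0.5816.
HTMT = 0.0922 / 0.5816 = 0.159.

0.159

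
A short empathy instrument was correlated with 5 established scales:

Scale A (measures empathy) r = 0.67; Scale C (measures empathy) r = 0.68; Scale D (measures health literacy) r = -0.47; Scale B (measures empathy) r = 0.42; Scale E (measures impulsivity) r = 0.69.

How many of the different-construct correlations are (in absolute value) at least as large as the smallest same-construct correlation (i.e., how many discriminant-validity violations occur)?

2

Convergent (same construct = empathy): Scale A, Scale C, Scale B.
Smallest convergent = 0.42. Discriminant |r|: 0.47, 0.69; count ≥ 0.42 → 2.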